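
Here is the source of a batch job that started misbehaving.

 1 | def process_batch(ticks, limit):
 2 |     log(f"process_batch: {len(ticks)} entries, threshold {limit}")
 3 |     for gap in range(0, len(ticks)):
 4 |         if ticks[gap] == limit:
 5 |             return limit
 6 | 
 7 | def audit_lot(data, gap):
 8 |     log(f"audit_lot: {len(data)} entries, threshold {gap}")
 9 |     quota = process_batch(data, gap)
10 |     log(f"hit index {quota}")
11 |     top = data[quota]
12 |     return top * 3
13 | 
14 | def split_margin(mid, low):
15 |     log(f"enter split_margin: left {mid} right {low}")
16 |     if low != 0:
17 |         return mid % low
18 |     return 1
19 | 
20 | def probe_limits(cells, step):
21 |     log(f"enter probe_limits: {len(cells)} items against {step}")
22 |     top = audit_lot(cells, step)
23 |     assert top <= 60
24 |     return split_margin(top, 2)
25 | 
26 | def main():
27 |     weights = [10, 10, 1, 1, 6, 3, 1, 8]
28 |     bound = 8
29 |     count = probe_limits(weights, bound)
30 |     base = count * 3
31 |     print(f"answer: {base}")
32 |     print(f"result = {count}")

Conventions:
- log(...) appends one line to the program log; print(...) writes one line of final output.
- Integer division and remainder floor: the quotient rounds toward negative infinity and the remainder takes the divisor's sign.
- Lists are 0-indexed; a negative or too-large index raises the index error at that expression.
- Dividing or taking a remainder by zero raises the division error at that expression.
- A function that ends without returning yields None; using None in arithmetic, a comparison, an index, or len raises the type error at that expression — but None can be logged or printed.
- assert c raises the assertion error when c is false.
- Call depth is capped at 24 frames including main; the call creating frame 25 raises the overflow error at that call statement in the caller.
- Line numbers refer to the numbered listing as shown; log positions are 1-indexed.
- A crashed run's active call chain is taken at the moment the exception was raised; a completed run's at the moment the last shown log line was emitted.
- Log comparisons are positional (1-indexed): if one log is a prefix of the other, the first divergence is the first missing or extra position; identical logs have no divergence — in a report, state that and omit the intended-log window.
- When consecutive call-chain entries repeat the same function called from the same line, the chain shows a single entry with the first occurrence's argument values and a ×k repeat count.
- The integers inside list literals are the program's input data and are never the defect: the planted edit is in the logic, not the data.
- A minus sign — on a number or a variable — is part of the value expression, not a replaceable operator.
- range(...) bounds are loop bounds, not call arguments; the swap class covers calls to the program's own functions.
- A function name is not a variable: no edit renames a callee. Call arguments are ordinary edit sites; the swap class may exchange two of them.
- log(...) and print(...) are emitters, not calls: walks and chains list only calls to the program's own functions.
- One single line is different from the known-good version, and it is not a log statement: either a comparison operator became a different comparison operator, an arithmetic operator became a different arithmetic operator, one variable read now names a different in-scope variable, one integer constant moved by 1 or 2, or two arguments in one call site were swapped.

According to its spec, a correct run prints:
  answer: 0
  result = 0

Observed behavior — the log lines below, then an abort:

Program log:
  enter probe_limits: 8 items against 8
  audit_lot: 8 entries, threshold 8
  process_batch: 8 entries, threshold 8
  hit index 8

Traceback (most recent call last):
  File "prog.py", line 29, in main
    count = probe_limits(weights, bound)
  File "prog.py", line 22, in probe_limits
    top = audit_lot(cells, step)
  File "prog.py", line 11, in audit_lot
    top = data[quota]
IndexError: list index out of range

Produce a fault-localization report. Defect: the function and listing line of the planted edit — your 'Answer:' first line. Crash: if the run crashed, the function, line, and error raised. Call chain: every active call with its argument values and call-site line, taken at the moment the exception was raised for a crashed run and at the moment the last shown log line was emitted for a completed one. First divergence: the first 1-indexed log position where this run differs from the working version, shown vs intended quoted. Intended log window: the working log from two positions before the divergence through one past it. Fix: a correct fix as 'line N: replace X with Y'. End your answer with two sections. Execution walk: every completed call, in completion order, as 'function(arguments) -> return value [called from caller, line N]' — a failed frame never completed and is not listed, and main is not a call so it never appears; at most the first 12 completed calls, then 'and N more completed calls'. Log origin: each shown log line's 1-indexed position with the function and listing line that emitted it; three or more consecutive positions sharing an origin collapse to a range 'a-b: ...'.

Answer: the defect is in process_batch at line 5.
The tell: Position 4 is the first bad log line: 'hit index 8' should read 'hit index 7'.
Crash: audit_lot, line 11, IndexError.
Call chain: main -> probe_limits([10, 10, 1, 1, 6, 3, 1, 8], 8) (called at line 29) -> audit_lot([10, 10, 1, 1, 6, 3, 1, 8], 8) (called at line 22).
First divergence: at position 4 the run shows 'hit index 8' where the working version logs 'hit index 7'.
Intended log window:
  2: audit_lot: 8 entries, threshold 8
  3: process_batch: 8 entries, threshold 8
  4: hit index 7
  5: enter split_margin: left 24 right 2
Execution walk:
  process_batch([10, 10, 1, 1, 6, 3, 1, 8], 8) -> 8  [called from audit_lot, line 9]
Origin of each log line:
  1: logged in probe_limits at line 21
  2: logged in audit_lot at line 8
  3: logged in process_batch at line 2
  4: logged in audit_lot at line 10
A correct fix: line 5: replace `limit` with `gap`.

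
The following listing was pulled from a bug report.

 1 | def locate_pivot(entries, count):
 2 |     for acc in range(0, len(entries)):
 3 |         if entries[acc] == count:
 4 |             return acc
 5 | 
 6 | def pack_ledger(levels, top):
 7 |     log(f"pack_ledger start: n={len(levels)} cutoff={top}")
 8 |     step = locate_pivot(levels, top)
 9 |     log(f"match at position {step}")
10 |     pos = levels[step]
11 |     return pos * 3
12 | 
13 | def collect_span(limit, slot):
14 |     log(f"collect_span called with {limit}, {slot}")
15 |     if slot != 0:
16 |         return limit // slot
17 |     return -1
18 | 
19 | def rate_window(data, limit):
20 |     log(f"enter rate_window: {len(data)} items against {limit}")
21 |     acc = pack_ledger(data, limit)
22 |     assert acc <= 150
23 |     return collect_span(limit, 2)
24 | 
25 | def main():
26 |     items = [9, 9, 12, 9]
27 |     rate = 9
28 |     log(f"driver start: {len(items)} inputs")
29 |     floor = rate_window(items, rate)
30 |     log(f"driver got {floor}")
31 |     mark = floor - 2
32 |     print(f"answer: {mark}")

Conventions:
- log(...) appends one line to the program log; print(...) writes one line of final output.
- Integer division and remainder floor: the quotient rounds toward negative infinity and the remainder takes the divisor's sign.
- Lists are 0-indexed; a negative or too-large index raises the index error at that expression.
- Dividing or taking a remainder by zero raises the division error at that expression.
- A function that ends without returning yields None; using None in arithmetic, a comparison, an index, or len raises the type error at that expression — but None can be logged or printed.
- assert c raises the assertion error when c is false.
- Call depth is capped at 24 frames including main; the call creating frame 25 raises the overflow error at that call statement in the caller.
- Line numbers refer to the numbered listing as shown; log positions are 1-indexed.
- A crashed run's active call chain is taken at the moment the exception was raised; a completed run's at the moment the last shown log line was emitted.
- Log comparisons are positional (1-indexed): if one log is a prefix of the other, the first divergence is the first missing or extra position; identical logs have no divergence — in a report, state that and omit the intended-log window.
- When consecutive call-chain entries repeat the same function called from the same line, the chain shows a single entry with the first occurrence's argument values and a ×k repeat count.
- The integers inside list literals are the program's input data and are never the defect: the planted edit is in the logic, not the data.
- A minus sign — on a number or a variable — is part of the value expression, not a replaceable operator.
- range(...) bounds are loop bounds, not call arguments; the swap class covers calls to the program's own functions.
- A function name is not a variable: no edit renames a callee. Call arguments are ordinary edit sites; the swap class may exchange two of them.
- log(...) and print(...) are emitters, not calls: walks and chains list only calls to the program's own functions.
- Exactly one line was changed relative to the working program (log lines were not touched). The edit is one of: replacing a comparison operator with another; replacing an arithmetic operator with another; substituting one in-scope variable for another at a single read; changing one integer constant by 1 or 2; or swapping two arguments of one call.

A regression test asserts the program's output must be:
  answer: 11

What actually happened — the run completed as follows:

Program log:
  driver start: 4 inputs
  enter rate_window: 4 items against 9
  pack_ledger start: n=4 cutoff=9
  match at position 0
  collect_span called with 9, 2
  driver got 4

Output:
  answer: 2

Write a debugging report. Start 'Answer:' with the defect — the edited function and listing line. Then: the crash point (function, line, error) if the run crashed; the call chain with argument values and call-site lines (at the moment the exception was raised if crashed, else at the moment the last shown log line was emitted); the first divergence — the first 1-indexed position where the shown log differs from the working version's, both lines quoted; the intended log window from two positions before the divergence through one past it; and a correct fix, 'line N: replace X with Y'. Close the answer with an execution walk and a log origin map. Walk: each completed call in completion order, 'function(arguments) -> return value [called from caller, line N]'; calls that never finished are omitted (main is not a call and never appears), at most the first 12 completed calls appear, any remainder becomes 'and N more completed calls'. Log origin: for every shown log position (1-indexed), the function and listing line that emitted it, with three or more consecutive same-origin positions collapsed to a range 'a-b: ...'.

Answer: the defect is in rate_window at line 23.
Core observation: Everything matches until log position 5, which reads 'collect_span called with 9, 2' in place of 'collect_span called with 27, 2'.
Call chain: main.
First divergence: position 5 — the shown line 'collect_span called with 9, 2' should read 'collect_span called with 27, 2'.
Intended log window:
  3: pack_ledger start: n=4 cutoff=9
  4: match at position 0
  5: collect_span called with 27, 2
  6: driver got 13
Execution walk:
  locate_pivot([9, 9, 12, 9], 9) -> 0  [called from pack_ledger, line 8]
  pack_ledger([9, 9, 12, 9], 9) -> 27  [called from rate_window, line 21]
  collect_span(9, 2) -> 4  [called from rate_window, line 23]
  rate_window([9, 9, 12, 9], 9) -> 4  [called from main, line 29]
Log line origins:
  1 — main, line 28
  2 — rate_window, line 20
  3 — pack_ledger, line 7
  4 — pack_ledger, line 9
  5 — collect_span, line 14
  6 — main, line 30
A correct fix: line 23: replace `limit` with `acc`.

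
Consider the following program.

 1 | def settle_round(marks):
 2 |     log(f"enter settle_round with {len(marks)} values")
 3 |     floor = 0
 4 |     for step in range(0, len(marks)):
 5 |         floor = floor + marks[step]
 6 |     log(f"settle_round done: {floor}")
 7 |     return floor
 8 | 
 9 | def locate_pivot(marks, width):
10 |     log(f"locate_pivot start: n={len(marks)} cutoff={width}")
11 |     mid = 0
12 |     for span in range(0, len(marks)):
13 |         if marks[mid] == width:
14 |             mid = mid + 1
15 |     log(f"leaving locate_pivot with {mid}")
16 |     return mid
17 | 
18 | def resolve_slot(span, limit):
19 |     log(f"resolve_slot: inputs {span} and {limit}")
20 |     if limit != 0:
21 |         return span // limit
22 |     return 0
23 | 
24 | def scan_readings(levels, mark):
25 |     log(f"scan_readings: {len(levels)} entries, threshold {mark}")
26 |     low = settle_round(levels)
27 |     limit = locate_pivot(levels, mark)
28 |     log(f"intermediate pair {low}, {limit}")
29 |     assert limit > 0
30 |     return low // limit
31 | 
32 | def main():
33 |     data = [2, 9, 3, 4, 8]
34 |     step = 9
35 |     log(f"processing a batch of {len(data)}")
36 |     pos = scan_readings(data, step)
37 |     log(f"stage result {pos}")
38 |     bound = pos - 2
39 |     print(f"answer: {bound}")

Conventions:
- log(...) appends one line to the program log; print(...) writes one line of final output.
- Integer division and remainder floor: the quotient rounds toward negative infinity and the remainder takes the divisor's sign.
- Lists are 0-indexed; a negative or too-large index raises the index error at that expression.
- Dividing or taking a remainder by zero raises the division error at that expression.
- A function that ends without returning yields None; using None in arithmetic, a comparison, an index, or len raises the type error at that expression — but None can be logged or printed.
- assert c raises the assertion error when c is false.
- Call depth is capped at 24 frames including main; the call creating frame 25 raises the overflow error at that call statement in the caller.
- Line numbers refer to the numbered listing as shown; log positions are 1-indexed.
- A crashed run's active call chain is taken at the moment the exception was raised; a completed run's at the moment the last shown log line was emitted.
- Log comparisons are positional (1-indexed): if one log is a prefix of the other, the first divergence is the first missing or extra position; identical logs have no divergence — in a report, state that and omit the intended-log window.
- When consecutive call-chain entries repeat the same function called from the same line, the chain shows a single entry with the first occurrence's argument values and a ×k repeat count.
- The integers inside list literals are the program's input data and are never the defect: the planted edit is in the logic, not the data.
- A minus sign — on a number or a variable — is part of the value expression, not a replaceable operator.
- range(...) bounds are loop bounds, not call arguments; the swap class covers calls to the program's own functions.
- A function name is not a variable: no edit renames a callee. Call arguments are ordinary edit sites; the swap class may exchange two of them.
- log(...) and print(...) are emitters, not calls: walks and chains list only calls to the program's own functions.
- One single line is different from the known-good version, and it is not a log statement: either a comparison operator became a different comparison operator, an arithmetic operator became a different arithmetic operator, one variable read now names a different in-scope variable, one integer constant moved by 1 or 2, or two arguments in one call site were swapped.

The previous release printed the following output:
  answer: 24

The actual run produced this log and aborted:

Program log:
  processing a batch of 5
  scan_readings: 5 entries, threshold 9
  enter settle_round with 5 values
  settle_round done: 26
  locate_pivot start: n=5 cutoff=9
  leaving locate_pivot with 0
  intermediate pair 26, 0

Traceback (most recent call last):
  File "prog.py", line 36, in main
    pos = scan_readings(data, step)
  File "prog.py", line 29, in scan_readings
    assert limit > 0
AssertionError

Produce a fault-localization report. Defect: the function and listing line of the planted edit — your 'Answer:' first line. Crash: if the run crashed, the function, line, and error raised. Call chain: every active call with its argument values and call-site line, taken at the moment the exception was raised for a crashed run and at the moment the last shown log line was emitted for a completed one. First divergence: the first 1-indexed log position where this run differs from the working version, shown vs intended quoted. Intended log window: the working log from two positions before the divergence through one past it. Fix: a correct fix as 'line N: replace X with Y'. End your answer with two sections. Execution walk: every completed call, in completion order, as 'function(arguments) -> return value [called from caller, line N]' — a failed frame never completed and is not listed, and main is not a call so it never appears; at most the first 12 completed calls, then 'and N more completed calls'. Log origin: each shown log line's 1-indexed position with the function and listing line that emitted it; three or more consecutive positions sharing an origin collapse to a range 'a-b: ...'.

Answer: the defect is in locate_pivot at line 13.
Key observation: Everything matches until log position 6, which reads 'leaving locate_pivot with 0' in place of 'leaving locate_pivot with 1'.
Crash: scan_readings, line 29, AssertionError.
Call chain: main -> scan_readings([2, 9, 3, 4, 8], 9) (called at line 36).
First divergence: position 6; shown 'leaving locate_pivot with 0' vs intended 'leaving locate_pivot with 1'.
Intended log window:
  4: settle_round done: 26
  5: locate_pivot start: n=5 cutoff=9
  6: leaving locate_pivot with 1
  7: intermediate pair 26, 1
Execution walk:
  settle_round([2, 9, 3, 4, 8]) -> 26  [called from scan_readings, line 26]
  locate_pivot([2, 9, 3, 4, 8], 9) -> 0  [called from scan_readings, line 27]
Log origins:
  1: logged in main at line 35
  2: logged in scan_readings at line 25
  3: logged in settle_round at line 2
  4: logged in settle_round at line 6
  5: logged in locate_pivot at line 10
  6: logged in locate_pivot at line 15
  7: logged in scan_readings at line 28
A correct fix: line 13: replace `mid` with `span`.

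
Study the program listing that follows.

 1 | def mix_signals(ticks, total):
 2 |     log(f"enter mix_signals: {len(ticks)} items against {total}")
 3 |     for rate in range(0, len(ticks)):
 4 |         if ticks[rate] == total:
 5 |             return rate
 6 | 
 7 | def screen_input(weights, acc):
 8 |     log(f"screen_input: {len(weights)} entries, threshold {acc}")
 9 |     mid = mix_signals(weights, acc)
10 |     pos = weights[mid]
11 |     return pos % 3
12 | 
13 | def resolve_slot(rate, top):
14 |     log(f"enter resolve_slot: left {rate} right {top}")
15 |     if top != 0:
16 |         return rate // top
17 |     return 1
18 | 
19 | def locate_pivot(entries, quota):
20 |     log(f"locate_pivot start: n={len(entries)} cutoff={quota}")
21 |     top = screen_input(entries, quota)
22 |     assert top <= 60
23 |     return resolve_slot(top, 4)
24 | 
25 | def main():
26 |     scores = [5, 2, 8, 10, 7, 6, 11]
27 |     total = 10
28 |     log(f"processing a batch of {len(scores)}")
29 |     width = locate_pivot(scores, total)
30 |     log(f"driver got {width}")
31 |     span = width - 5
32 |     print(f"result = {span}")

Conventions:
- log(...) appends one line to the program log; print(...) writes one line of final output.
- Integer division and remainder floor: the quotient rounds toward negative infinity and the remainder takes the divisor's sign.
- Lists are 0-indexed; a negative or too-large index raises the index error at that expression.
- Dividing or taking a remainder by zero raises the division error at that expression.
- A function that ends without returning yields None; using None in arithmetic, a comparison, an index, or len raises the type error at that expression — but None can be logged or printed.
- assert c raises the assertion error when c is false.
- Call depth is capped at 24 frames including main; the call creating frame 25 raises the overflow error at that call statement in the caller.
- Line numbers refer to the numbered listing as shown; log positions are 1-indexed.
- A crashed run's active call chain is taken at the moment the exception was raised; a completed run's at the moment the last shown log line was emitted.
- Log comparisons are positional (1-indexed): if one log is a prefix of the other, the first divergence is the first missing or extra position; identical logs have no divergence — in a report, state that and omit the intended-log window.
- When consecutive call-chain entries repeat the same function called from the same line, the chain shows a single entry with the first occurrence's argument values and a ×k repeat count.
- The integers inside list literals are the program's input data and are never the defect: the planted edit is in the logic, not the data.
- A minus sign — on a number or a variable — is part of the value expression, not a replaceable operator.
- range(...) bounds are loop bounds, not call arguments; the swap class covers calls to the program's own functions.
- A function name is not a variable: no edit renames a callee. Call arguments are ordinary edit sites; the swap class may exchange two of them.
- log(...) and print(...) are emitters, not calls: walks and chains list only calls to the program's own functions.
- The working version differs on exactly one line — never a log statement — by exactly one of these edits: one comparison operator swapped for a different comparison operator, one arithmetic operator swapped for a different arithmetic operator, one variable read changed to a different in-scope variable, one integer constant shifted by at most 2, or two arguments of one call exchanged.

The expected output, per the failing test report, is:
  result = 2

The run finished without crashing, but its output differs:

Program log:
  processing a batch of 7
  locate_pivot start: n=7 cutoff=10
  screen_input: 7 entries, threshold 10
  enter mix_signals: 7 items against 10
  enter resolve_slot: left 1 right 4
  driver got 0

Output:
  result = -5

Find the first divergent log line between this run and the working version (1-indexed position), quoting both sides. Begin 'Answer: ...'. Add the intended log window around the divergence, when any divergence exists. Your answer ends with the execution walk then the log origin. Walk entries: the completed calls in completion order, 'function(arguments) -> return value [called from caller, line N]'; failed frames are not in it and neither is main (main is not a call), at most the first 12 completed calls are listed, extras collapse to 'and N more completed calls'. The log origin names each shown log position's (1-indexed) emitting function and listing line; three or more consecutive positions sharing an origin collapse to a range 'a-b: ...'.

Answer: position 5 — shown 'enter resolve_slot: left 1 right 4', intended 'enter resolve_slot: left 30 right 4'.
Intended log window:
  3: screen_input: 7 entries, threshold 10
  4: enter mix_signals: 7 items against 10
  5: enter resolve_slot: left 30 right 4
  6: driver got 7
Execution walk:
  mix_signals([5, 2, 8, 10, 7, 6, 11], 10) -> 3  [called from screen_input, line 9]
  screen_input([5, 2, 8, 10, 7, 6, 11], 10) -> 1  [called from locate_pivot, line 21]
  resolve_slot(1, 4) -> 0  [called from locate_pivot, line 23]
  locate_pivot([5, 2, 8, 10, 7, 6, 11], 10) -> 0  [called from main, line 29]
Log origin:
  1 — main, line 28
  2 — locate_pivot, line 20
  3 — screen_input, line 8
  4 — mix_signals, line 2
  5 — resolve_slot, line 14
  6 — main, line 30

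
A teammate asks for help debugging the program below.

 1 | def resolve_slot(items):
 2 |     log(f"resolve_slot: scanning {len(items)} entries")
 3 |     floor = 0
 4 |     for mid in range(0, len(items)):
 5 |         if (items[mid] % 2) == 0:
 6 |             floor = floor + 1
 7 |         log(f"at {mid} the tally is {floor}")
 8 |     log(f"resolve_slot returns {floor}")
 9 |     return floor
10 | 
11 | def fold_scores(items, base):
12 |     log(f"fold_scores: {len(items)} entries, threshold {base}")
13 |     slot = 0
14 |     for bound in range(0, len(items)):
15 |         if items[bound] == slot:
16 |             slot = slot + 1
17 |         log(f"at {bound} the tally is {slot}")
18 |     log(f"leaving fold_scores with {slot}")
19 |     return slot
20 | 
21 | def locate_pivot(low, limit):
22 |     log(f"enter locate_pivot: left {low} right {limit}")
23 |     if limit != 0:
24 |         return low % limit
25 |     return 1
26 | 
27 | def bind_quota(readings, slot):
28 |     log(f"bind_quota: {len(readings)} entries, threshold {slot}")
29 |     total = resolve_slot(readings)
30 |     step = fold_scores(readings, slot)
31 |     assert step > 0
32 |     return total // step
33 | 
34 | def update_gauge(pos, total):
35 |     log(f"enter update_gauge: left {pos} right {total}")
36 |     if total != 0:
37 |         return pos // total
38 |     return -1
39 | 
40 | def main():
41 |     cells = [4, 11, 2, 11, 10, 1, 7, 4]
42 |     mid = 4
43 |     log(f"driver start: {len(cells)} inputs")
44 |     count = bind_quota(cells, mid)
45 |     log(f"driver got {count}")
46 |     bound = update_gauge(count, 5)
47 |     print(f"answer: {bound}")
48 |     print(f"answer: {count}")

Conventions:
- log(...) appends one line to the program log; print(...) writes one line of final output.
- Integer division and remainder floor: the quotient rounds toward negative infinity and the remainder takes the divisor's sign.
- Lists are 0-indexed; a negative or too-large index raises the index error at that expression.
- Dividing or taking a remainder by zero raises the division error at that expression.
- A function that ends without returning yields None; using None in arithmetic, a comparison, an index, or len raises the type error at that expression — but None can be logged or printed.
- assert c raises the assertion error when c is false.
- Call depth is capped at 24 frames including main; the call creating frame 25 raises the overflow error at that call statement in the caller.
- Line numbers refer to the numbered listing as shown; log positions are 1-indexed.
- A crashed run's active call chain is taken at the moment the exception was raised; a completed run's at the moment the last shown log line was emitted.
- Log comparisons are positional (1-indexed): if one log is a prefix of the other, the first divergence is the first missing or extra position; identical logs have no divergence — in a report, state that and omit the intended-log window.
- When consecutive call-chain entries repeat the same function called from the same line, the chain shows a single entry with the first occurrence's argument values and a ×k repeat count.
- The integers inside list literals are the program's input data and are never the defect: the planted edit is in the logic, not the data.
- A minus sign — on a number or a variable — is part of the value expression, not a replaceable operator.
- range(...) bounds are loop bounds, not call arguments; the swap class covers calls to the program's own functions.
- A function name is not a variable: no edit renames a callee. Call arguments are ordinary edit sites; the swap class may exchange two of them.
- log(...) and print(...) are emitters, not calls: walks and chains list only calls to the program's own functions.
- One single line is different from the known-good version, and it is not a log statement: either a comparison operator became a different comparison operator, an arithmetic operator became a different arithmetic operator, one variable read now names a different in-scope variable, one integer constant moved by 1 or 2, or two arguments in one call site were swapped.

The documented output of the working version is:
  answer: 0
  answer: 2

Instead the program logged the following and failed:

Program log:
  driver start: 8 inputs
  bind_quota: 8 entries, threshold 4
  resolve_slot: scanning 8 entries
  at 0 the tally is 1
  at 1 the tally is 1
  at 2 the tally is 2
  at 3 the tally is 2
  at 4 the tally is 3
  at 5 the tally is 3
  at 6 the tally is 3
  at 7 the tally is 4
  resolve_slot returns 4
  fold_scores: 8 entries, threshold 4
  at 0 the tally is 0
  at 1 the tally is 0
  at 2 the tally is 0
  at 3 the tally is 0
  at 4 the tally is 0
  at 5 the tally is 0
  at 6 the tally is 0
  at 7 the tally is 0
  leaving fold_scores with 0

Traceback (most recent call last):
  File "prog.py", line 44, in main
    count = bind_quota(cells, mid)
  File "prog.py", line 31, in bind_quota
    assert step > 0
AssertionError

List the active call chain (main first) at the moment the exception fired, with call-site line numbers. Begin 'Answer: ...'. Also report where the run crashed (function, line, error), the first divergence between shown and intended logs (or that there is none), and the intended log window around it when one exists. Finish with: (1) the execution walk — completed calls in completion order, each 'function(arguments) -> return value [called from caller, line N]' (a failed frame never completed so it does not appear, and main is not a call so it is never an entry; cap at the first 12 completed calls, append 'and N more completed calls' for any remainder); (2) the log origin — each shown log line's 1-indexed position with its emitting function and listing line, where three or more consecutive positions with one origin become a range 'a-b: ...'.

Answer: main -> bind_quota (called at line 44).
Key observation: The log first diverges at position 14: the faulty run prints 'at 0 the tally is 0' where the working version prints 'at 0 the tally is 1'.
Crash: bind_quota, line 31, AssertionError.
First divergence: position 14 — shown 'at 0 the tally is 0', intended 'at 0 the tally is 1'.
Intended log window:
  12: resolve_slot returns 4
  13: fold_scores: 8 entries, threshold 4
  14: at 0 the tally is 1
  15: at 1 the tally is 1
Execution walk:
  resolve_slot([4, 11, 2, 11, 10, 1, 7, 4]) -> 4  [called from bind_quota, line 29]
  fold_scores([4, 11, 2, 11, 10, 1, 7, 4], 4) -> 0  [called from bind_quota, line 30]
Log origins:
  1 — main, line 43
  2 — bind_quota, line 28
  3 — resolve_slot, line 2
  4-11 — resolve_slot, line 7
  12 — resolve_slot, line 8
  13 — fold_scores, line 12
  14-21 — fold_scores, line 17
  22 — fold_scores, line 18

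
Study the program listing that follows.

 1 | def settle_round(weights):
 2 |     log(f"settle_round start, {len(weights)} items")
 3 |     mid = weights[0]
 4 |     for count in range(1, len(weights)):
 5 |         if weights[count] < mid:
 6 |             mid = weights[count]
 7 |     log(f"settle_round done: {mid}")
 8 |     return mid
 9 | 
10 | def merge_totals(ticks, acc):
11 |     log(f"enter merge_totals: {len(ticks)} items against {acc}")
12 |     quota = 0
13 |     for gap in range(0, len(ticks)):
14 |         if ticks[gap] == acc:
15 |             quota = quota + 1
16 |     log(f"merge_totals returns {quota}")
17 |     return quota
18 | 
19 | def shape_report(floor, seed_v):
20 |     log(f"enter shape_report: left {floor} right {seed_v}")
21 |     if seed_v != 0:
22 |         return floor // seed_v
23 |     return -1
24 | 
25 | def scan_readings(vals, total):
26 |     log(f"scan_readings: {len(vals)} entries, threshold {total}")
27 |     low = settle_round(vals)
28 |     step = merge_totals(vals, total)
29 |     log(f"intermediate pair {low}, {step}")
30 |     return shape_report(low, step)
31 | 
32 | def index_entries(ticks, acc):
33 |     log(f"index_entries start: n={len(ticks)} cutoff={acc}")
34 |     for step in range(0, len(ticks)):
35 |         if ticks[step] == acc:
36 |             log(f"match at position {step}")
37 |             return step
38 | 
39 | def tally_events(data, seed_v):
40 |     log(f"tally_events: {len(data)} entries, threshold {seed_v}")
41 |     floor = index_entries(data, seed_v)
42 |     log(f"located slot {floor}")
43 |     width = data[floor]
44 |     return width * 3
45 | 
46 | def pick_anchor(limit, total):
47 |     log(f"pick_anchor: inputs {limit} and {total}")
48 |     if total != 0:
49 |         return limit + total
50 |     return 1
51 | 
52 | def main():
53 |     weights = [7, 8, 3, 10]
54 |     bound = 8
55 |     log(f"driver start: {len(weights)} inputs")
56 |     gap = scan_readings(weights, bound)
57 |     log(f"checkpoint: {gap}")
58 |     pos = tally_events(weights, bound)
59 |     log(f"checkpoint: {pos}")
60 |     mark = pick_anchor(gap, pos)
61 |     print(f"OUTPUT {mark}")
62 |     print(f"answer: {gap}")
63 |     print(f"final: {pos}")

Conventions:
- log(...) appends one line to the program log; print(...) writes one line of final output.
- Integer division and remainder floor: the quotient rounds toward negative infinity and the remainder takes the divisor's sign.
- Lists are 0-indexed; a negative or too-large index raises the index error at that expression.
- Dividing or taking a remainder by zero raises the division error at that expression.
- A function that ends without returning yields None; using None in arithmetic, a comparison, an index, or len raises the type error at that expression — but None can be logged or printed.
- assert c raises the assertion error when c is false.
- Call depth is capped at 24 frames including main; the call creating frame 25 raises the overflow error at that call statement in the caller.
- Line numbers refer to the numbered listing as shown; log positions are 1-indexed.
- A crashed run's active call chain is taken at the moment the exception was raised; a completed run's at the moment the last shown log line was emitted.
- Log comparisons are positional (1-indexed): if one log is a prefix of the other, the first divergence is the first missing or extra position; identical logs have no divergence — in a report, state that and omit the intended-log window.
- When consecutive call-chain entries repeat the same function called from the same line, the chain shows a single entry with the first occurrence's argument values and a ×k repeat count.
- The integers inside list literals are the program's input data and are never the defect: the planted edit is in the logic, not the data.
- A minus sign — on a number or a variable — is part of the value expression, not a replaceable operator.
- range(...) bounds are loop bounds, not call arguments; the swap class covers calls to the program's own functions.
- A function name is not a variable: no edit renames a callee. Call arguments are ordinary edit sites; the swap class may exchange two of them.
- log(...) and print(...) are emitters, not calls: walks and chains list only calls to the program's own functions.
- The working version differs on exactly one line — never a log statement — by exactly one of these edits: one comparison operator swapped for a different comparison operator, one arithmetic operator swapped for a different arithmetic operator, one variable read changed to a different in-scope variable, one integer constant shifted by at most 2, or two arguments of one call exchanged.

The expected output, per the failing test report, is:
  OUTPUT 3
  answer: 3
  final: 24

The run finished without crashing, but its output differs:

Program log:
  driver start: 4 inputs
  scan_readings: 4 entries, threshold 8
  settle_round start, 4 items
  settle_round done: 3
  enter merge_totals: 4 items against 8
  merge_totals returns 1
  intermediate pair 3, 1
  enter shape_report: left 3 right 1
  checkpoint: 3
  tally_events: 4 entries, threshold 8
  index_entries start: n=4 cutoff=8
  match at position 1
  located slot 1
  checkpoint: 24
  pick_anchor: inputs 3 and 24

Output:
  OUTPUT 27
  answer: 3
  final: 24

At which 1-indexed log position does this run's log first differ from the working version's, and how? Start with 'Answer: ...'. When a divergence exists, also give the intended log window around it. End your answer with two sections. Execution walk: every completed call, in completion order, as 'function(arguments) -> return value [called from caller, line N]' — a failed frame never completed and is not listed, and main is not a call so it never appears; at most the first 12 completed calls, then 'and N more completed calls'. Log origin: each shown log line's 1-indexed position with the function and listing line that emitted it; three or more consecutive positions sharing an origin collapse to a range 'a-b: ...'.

Answer: there is none — every log position agrees.
Execution walk:
  settle_round([7, 8, 3, 10]) -> 3  [called from scan_readings, line 27]
  merge_totals([7, 8, 3, 10], 8) -> 1  [called from scan_readings, line 28]
  shape_report(3, 1) -> 3  [called from scan_readings, line 30]
  scan_readings([7, 8, 3, 10], 8) -> 3  [called from main, line 56]
  index_entries([7, 8, 3, 10], 8) -> 1  [called from tally_events, line 41]
  tally_events([7, 8, 3, 10], 8) -> 24  [called from main, line 58]
  pick_anchor(3, 24) -> 27  [called from main, line 60]
Log origin:
  1: logged in main at line 55
  2: logged in scan_readings at line 26
  3: logged in settle_round at line 2
  4: logged in settle_round at line 7
  5: logged in merge_totals at line 11
  6: logged in merge_totals at line 16
  7: logged in scan_readings at line 29
  8: logged in shape_report at line 20
  9: logged in main at line 57
  10: logged in tally_events at line 40
  11: logged in index_entries at line 33
  12: logged in index_entries at line 36
  13: logged in tally_events at line 42
  14: logged in main at line 59
  15: logged in pick_anchor at line 47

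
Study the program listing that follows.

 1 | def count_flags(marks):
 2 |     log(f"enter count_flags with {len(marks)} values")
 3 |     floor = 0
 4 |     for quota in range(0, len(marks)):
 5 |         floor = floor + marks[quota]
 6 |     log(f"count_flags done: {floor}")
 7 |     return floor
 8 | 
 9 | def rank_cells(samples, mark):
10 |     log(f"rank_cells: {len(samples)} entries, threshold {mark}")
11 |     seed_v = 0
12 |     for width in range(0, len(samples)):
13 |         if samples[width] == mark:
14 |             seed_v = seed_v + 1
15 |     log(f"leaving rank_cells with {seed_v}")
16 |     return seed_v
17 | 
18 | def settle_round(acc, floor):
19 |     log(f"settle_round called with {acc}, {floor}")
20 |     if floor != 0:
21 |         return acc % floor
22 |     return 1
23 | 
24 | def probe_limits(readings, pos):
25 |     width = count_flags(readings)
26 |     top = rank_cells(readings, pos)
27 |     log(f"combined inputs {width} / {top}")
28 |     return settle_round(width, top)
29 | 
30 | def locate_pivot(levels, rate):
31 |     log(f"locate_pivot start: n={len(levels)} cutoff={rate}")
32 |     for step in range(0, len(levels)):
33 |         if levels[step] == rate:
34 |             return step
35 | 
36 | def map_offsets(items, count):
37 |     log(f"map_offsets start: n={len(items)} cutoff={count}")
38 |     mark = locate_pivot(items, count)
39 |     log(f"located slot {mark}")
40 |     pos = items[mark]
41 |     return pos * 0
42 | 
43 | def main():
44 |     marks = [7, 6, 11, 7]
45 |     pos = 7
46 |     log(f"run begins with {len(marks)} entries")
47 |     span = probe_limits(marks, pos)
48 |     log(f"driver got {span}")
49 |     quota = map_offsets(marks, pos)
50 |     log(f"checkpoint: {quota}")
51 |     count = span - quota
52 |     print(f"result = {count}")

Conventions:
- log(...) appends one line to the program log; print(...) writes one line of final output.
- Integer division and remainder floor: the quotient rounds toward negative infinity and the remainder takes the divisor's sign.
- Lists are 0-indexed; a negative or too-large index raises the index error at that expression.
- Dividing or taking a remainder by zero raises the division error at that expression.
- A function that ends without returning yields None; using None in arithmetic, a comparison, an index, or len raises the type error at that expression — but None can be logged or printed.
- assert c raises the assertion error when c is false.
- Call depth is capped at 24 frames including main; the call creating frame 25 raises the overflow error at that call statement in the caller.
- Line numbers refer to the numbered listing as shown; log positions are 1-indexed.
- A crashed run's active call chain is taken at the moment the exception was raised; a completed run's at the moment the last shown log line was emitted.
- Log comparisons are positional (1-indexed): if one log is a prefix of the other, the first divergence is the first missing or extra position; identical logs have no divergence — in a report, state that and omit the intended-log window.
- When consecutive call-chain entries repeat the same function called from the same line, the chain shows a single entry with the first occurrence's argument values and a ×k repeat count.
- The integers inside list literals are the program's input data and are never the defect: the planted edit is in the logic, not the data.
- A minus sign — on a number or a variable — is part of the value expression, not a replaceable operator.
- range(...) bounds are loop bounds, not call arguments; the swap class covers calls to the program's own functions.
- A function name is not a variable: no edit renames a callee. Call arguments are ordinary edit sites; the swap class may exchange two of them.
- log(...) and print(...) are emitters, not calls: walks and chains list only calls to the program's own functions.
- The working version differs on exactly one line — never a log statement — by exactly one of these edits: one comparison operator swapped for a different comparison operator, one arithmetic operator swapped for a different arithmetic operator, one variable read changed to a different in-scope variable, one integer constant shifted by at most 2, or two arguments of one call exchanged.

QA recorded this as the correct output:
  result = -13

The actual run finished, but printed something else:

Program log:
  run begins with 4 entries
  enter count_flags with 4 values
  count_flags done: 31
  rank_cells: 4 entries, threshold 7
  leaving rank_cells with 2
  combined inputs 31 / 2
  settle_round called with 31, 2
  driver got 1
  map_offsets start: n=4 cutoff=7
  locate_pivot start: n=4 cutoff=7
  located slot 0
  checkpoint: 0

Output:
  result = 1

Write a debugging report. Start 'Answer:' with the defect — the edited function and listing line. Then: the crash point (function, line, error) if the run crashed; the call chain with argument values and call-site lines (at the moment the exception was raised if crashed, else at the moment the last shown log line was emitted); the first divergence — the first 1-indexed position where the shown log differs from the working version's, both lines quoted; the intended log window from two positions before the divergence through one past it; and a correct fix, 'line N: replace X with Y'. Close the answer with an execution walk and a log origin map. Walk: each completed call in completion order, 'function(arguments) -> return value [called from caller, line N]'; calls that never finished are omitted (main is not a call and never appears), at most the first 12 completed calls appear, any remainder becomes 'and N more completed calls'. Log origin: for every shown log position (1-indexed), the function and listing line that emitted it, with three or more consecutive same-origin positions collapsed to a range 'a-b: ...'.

Answer: the defect is in map_offsets at line 41.
The tell: At log position 12 the runs split — shown 'checkpoint: 0', but the working version logs 'checkpoint: 14'.
Call chain: main.
First divergence: position 12 — the shown line 'checkpoint: 0' should read 'checkpoint: 14'.
Intended log window:
  10: locate_pivot start: n=4 cutoff=7
  11: located slot 0
  12: checkpoint: 14
Execution walk:
  count_flags([7, 6, 11, 7]) -> 31  [called from probe_limits, line 25]
  rank_cells([7, 6, 11, 7], 7) -> 2  [called from probe_limits, line 26]
  settle_round(31, 2) -> 1  [called from probe_limits, line 28]
  probe_limits([7, 6, 11, 7], 7) -> 1  [called from main, line 47]
  locate_pivot([7, 6, 11, 7], 7) -> 0  [called from map_offsets, line 38]
  map_offsets([7, 6, 11, 7], 7) -> 0  [called from main, line 49]
Log line origins:
  1: logged in main at line 46
  2: logged in count_flags at line 2
  3: logged in count_flags at line 6
  4: logged in rank_cells at line 10
  5: logged in rank_cells at line 15
  6: logged in probe_limits at line 27
  7: logged in settle_round at line 19
  8: logged in main at line 48
  9: logged in map_offsets at line 37
  10: logged in locate_pivot at line 31
  11: logged in map_offsets at line 39
  12: logged in main at line 50
A correct fix: line 41: replace `0` with `2`.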